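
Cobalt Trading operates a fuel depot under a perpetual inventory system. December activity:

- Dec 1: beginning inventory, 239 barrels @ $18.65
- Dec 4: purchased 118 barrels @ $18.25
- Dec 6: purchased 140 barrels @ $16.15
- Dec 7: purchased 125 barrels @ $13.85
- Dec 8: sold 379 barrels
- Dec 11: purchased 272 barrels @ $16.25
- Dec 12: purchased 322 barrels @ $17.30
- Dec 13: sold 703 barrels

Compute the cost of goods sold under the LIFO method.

Dec 8, 379 sold [LIFO — newest first]: 125 @ $13.85 + 140 @ $16.15 + 114 @ $18.25 = $6,072.75
Dec 13, 703 sold [LIFO — newest first]: 322 @ $17.30 + 272 @ $16.25 + 4 @ $18.25 + 105 @ $18.65 = $12,021.85
Total COGS = $6,072.75 + $12,021.85 = $18,094.60
Ending inventory: 134 @ $18.65 = $2,499.10

COGS = $18,094.60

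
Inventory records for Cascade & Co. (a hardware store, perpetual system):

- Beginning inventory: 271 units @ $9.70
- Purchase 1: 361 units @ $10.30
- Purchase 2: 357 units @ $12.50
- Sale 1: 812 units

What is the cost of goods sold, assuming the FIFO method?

COGS = $8,597.00

Sale 1 (812) [FIFO — oldest first]: 271 @ $9.70 + 361 @ $10.30 + 180 @ $12.50 = $8,597.00
Ending inventory: 177 @ $12.50 = $2,212.50
Check: goods available $10,809.50 = COGS $8,597.00 + ending $2,212.50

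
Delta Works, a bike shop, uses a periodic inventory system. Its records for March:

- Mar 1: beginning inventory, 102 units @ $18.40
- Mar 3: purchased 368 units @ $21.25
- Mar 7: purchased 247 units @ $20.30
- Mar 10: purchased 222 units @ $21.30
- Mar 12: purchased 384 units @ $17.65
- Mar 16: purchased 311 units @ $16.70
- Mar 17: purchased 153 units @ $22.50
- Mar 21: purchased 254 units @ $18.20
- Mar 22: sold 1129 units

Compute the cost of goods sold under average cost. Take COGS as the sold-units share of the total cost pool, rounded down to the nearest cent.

Mar 22, sell 1129: 1129/2041 × $39,476.10 → $21,836.60
Ending inventory (cost pool remaining) = $17,639.50
Check: goods available $39,476.10 = COGS $21,836.60 + ending $17,639.50

COGS = $21,836.60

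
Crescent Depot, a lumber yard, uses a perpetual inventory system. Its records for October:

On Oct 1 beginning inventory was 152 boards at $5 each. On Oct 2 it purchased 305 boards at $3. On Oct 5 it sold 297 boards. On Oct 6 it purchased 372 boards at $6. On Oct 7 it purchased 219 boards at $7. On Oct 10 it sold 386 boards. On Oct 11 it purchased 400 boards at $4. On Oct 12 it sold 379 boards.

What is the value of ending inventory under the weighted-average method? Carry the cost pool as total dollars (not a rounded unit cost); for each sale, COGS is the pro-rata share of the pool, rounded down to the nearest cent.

After Oct 1: 152 on hand, pool $760.00 (≈ $5.0000 each)
After Oct 2: 457 on hand, pool $1,675.00 (≈ $3.6652 each)
Oct 5, sell 297: 297/457 × $1,675.00 → $1,088.56
After Oct 6: 532 on hand, pool $2,818.44 (≈ $5.2978 each)
After Oct 7: 751 on hand, pool $4,351.44 (≈ $5.7942 each)
Oct 10, sell 386: 386/751 × $4,351.44 → $2,236.55
After Oct 11: 765 on hand, pool $3,714.89 (≈ $4.8561 each)
Oct 12, sell 379: 379/765 × $3,714.89 → $1,840.44
Total COGS = $1,088.56 + $2,236.55 + $1,840.44 = $5,165.55
Ending inventory (cost pool remaining) = $1,874.45

Ending inventory = $1,874.45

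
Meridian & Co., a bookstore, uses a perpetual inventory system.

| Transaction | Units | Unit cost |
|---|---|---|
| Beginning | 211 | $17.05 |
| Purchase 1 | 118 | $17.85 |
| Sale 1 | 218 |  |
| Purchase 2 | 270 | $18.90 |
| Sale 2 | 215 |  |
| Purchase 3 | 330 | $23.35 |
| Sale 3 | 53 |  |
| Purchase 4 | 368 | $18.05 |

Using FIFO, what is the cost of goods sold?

COGS = $8,671.15

Sale 1 (218) [FIFO — oldest first]: 211 @ $17.05 + 7 @ $17.85 = $3,722.50
Sale 2 (215) [FIFO — oldest first]: 111 @ $17.85 + 104 @ $18.90 = $3,946.95
Sale 3 (53) [FIFO — oldest first]: 53 @ $18.90 = $1,001.70
Total COGS = $3,722.50 + $3,946.95 + $1,001.70 = $8,671.15
Ending inventory: 113 @ $18.90 + 330 @ $23.35 + 368 @ $18.05 = $16,483.60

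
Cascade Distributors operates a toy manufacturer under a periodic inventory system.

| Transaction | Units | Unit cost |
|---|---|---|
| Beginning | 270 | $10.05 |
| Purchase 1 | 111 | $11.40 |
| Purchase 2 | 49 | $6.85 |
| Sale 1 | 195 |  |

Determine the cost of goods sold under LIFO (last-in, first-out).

COGS = $1,952.80

Sale 1 (195) [LIFO — newest first]: 49 @ $6.85 + 111 @ $11.40 + 35 @ $10.05 = $1,952.80
Ending inventory: 235 @ $10.05 = $2,361.75
Check: goods available $4,314.55 = COGS $1,952.80 + ending $2,361.75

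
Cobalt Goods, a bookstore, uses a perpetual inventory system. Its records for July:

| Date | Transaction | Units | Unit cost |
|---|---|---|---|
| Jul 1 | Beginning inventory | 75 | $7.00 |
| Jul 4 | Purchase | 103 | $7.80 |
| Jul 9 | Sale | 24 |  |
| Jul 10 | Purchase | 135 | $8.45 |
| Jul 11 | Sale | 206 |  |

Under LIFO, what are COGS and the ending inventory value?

COGS = $1,881.75; ending inventory = $587.40

Jul 9, 24 sold [LIFO — newest first]: 24 @ $7.80 = $187.20
Jul 11, 206 sold [LIFO — newest first]: 135 @ $8.45 + 71 @ $7.80 = $1,694.55
Total COGS = $187.20 + $1,694.55 = $1,881.75
Ending inventory: 75 @ $7.00 + 8 @ $7.80 = $587.40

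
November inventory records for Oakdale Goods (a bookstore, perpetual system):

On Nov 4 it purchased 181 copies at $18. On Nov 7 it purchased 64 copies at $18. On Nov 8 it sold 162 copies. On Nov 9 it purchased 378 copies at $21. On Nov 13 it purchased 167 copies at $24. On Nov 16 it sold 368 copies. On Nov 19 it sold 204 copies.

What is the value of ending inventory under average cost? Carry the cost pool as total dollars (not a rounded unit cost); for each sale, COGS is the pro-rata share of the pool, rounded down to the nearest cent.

After Nov 4: 181 on hand, pool $3,258.00 (≈ $18.0000 each)
After Nov 7: 245 on hand, pool $4,410.00 (≈ $18.0000 each)
Nov 8, sell 162: 162/245 × $4,410.00 → $2,916.00
After Nov 9: 461 on hand, pool $9,432.00 (≈ $20.4599 each)
After Nov 13: 628 on hand, pool $13,440.00 (≈ $21.4013 each)
Nov 16, sell 368: 368/628 × $13,440.00 → $7,875.66
Nov 19, sell 204: 204/260 × $5,564.34 → $4,365.86
Total COGS = $2,916.00 + $7,875.66 + $4,365.86 = $15,157.52
Ending inventory (cost pool remaining) = $1,198.48

Ending inventory = $1,198.48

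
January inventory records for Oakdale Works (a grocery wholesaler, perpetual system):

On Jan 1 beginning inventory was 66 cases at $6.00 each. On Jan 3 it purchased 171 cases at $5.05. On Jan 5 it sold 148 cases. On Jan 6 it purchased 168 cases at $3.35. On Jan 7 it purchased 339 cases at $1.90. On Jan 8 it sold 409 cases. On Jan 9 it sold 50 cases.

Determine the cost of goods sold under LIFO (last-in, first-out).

Jan 5, 148 sold [LIFO — newest first]: 148 @ $5.05 = $747.40
Jan 8, 409 sold [LIFO — newest first]: 339 @ $1.90 + 70 @ $3.35 = $878.60
Jan 9, 50 sold [LIFO — newest first]: 50 @ $3.35 = $167.50
Total COGS = $747.40 + $878.60 + $167.50 = $1,793.50
Ending inventory: 66 @ $6.00 + 23 @ $5.05 + 48 @ $3.35 = $672.95

COGS = $1,793.50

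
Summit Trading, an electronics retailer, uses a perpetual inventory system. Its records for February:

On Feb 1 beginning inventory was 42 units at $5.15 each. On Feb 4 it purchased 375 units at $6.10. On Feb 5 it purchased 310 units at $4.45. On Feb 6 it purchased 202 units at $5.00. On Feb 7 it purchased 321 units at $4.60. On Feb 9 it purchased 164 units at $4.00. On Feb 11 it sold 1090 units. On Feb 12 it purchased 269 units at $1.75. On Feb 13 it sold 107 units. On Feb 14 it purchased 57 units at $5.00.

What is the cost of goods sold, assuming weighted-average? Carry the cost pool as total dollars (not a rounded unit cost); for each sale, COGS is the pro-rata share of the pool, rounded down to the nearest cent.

COGS = $5,791.42

After Feb 1: 42 on hand, pool $216.30 (≈ $5.1500 each)
After Feb 4: 417 on hand, pool $2,503.80 (≈ $6.0043 each)
After Feb 5: 727 on hand, pool $3,883.30 (≈ $5.3415 each)
After Feb 6: 929 on hand, pool $4,893.30 (≈ $5.2673 each)
After Feb 7: 1250 on hand, pool $6,369.90 (≈ $5.0959 each)
After Feb 9: 1414 on hand, pool $7,025.90 (≈ $4.9688 each)
Feb 11, sell 1090: 1090/1414 × $7,025.90 → $5,416.00
After Feb 12: 593 on hand, pool $2,080.65 (≈ $3.5087 each)
Feb 13, sell 107: 107/593 × $2,080.65 → $375.42
After Feb 14: 543 on hand, pool $1,990.23 (≈ $3.6652 each)
Total COGS = $5,416.00 + $375.42 = $5,791.42
Ending inventory (cost pool remaining) = $1,990.23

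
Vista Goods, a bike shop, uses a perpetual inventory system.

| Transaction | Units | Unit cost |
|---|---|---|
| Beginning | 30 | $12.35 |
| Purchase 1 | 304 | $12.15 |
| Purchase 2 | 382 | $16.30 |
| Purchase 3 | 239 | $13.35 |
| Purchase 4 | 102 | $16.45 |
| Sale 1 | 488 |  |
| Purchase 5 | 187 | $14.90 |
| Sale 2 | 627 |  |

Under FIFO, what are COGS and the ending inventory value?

COGS = $16,023.45; ending inventory = $1,922.10

Sale 1 (488) [FIFO — oldest first]: 30 @ $12.35 + 304 @ $12.15 + 154 @ $16.30 = $6,574.30
Sale 2 (627) [FIFO — oldest first]: 228 @ $16.30 + 239 @ $13.35 + 102 @ $16.45 + 58 @ $14.90 = $9,449.15
Total COGS = $6,574.30 + $9,449.15 = $16,023.45
Ending inventory: 129 @ $14.90 = $1,922.10
Check: goods available $17,945.55 = COGS $16,023.45 + ending $1,922.10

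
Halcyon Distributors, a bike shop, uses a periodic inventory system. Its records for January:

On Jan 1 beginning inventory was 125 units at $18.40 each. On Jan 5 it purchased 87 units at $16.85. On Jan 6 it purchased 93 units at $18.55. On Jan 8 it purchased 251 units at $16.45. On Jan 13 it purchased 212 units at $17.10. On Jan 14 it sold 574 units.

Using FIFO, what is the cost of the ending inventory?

Jan 14, 574 sold [FIFO — oldest first]: 125 @ $18.40 + 87 @ $16.85 + 93 @ $18.55 + 251 @ $16.45 + 18 @ $17.10 = $9,927.85
Ending inventory: 194 @ $17.10 = $3,317.40

Ending inventory = $3,317.40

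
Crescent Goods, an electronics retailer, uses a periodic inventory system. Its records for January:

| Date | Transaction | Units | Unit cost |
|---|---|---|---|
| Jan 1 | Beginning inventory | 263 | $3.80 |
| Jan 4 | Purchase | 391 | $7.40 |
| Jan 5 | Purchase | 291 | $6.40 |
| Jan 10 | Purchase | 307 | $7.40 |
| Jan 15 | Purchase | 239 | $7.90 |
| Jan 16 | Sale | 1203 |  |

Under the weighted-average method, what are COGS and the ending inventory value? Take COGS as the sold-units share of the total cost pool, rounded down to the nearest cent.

Jan 16, sell 1203: 1203/1491 × $9,915.10 → $7,999.90
Ending inventory (cost pool remaining) = $1,915.20

COGS = $7,999.90; ending inventory = $1,915.20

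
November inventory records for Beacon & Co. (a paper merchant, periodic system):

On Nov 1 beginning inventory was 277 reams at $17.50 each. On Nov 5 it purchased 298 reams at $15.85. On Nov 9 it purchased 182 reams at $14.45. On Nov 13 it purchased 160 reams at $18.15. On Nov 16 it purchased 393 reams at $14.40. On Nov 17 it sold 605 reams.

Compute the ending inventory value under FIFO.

Nov 17, 605 sold [FIFO — oldest first]: 277 @ $17.50 + 298 @ $15.85 + 30 @ $14.45 = $10,004.30
Ending inventory: 152 @ $14.45 + 160 @ $18.15 + 393 @ $14.40 = $10,759.60

Ending inventory = $10,759.60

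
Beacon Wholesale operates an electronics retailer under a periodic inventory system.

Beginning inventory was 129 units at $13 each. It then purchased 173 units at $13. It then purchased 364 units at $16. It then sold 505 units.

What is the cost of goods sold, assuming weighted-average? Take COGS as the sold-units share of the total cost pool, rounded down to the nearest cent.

COGS = $7,393.01

Sale 1, sell 505: 505/666 × $9,750.00 → $7,393.01
Ending inventory (cost pool remaining) = $2,356.99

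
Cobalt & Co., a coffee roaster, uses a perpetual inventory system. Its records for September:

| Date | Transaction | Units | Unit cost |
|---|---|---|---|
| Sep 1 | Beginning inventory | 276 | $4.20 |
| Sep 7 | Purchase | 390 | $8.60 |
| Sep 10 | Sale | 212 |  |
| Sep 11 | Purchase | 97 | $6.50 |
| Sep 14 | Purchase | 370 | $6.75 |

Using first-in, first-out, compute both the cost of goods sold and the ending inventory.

COGS = $890.40; ending inventory = $6,750.80

Sep 10, 212 sold [FIFO — oldest first]: 212 @ $4.20 = $890.40
Ending inventory: 64 @ $4.20 + 390 @ $8.60 + 97 @ $6.50 + 370 @ $6.75 = $6,750.80
Check: goods available $7,641.20 = COGS $890.40 + ending $6,750.80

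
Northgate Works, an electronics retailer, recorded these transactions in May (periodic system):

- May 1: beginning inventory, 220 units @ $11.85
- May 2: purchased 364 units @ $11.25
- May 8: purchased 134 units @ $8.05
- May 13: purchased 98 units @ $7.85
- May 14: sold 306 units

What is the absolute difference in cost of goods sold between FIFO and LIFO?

FIFO COGS: 220 @ $11.85 + 86 @ $11.25 = $3,574.50
LIFO COGS: 98 @ $7.85 + 134 @ $8.05 + 74 @ $11.25 = $2,680.50
Difference = |$3,574.50 − $2,680.50| = $894.00

$894.00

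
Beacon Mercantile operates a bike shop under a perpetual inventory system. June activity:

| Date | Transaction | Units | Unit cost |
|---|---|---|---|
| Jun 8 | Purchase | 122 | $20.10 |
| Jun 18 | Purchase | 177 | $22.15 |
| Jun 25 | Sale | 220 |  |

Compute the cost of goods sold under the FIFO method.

Jun 25, 220 sold [FIFO — oldest first]: 122 @ $20.10 + 98 @ $22.15 = $4,622.90
Ending inventory: 79 @ $22.15 = $1,749.85
Check: goods available $6,372.75 = COGS $4,622.90 + ending $1,749.85

COGS = $4,622.90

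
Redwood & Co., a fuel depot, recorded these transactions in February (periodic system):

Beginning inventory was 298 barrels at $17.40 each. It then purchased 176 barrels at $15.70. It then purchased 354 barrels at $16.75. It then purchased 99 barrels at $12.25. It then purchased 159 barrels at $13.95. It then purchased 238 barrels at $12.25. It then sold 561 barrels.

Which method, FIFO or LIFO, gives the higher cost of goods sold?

FIFO COGS: 298 @ $17.40 + 176 @ $15.70 + 87 @ $16.75 = $9,405.65
LIFO COGS: 238 @ $12.25 + 159 @ $13.95 + 99 @ $12.25 + 65 @ $16.75 = $7,435.05

FIFO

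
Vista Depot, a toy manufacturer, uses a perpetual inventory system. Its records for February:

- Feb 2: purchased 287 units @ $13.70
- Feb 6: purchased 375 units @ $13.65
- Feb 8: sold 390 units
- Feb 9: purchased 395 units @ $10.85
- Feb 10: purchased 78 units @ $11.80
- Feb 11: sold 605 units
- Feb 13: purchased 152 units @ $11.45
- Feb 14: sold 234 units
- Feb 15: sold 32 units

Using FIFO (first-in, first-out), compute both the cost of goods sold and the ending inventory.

Feb 8, 390 sold [FIFO — oldest first]: 287 @ $13.70 + 103 @ $13.65 = $5,337.85
Feb 11, 605 sold [FIFO — oldest first]: 272 @ $13.65 + 333 @ $10.85 = $7,325.85
Feb 14, 234 sold [FIFO — oldest first]: 62 @ $10.85 + 78 @ $11.80 + 94 @ $11.45 = $2,669.40
Feb 15, 32 sold [FIFO — oldest first]: 32 @ $11.45 = $366.40
Total COGS = $5,337.85 + $7,325.85 + $2,669.40 + $366.40 = $15,699.50
Ending inventory: 26 @ $11.45 = $297.70

COGS = $15,699.50; ending inventory = $297.70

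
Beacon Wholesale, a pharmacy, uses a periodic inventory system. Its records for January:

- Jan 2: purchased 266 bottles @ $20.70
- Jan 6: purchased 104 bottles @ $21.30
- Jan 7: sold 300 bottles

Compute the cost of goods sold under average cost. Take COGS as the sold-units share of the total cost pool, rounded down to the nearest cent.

COGS = $6,260.59

Jan 7, sell 300: 300/370 × $7,721.40 → $6,260.59
Ending inventory (cost pool remaining) = $1,460.81
Check: goods available $7,721.40 = COGS $6,260.59 + ending $1,460.81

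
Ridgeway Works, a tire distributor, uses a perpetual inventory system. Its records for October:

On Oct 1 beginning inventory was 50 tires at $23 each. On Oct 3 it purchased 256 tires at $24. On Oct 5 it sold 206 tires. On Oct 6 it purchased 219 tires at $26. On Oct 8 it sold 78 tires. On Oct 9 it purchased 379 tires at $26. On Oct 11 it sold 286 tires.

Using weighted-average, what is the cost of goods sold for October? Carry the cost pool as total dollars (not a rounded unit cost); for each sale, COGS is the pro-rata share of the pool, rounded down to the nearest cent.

COGS = $14,246.04

After Oct 1: 50 on hand, pool $1,150.00 (≈ $23.0000 each)
After Oct 3: 306 on hand, pool $7,294.00 (≈ $23.8366 each)
Oct 5, sell 206: 206/306 × $7,294.00 → $4,910.33
After Oct 6: 319 on hand, pool $8,077.67 (≈ $25.3218 each)
Oct 8, sell 78: 78/319 × $8,077.67 → $1,975.10
After Oct 9: 620 on hand, pool $15,956.57 (≈ $25.7364 each)
Oct 11, sell 286: 286/620 × $15,956.57 → $7,360.61
Total COGS = $4,910.33 + $1,975.10 + $7,360.61 = $14,246.04
Ending inventory (cost pool remaining) = $8,595.96
Check: goods available $22,842.00 = COGS $14,246.04 + ending $8,595.96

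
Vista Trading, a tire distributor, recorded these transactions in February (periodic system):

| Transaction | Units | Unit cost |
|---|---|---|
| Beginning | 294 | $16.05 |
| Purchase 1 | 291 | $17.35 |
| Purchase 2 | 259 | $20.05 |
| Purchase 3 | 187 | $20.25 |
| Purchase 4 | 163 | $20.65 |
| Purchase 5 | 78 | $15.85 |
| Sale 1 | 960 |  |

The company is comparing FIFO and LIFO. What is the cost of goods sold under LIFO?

FIFO COGS: 294 @ $16.05 + 291 @ $17.35 + 259 @ $20.05 + 116 @ $20.25 = $17,309.50
LIFO COGS: 78 @ $15.85 + 163 @ $20.65 + 187 @ $20.25 + 259 @ $20.05 + 273 @ $17.35 = $18,318.50

COGS = $18,318.50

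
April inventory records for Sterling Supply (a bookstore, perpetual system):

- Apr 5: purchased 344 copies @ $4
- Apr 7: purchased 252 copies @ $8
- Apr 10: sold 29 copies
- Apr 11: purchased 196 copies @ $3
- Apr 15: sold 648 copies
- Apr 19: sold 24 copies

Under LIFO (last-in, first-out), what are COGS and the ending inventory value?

Apr 10, 29 sold [LIFO — newest first]: 29 @ $8 = $232
Apr 15, 648 sold [LIFO — newest first]: 196 @ $3 + 223 @ $8 + 229 @ $4 = $3,288
Apr 19, 24 sold [LIFO — newest first]: 24 @ $4 = $96
Total COGS = $232 + $3,288 + $96 = $3,616
Ending inventory: 91 @ $4 = $364

COGS = $3,616; ending inventory = $364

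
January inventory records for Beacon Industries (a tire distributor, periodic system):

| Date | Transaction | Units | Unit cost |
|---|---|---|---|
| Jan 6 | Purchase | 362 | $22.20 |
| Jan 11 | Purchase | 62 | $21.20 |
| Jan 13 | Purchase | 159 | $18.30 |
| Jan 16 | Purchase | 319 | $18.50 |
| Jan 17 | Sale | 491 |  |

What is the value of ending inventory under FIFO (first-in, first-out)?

Ending inventory = $7,585.10

Jan 17, 491 sold [FIFO — oldest first]: 362 @ $22.20 + 62 @ $21.20 + 67 @ $18.30 = $10,576.90
Ending inventory: 92 @ $18.30 + 319 @ $18.50 = $7,585.10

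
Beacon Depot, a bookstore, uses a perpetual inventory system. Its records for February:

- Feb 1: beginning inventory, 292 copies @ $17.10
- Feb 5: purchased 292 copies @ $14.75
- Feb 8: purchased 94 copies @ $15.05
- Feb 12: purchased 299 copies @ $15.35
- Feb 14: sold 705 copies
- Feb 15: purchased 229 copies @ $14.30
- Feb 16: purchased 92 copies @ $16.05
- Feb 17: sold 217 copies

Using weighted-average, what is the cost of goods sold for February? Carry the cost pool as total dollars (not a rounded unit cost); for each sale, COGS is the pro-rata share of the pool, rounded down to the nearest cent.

COGS = $14,341.57

After Feb 1: 292 on hand, pool $4,993.20 (≈ $17.1000 each)
After Feb 5: 584 on hand, pool $9,300.20 (≈ $15.9250 each)
After Feb 8: 678 on hand, pool $10,714.90 (≈ $15.8037 each)
After Feb 12: 977 on hand, pool $15,304.55 (≈ $15.6648 each)
Feb 14, sell 705: 705/977 × $15,304.55 → $11,043.71
After Feb 15: 501 on hand, pool $7,535.54 (≈ $15.0410 each)
After Feb 16: 593 on hand, pool $9,012.14 (≈ $15.1975 each)
Feb 17, sell 217: 217/593 × $9,012.14 → $3,297.86
Total COGS = $11,043.71 + $3,297.86 = $14,341.57
Ending inventory (cost pool remaining) = $5,714.28
Check: goods available $20,055.85 = COGS $14,341.57 + ending $5,714.28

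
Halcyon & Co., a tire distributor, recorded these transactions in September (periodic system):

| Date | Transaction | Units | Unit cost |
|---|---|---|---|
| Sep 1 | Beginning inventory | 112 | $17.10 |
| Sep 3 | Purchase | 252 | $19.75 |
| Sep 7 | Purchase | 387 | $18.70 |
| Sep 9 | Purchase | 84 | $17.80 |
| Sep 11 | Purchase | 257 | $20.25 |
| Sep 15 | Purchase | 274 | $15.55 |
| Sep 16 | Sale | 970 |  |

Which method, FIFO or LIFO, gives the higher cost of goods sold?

FIFO

FIFO COGS: 112 @ $17.10 + 252 @ $19.75 + 387 @ $18.70 + 84 @ $17.80 + 135 @ $20.25 = $18,358.05
LIFO COGS: 274 @ $15.55 + 257 @ $20.25 + 84 @ $17.80 + 355 @ $18.70 = $17,598.65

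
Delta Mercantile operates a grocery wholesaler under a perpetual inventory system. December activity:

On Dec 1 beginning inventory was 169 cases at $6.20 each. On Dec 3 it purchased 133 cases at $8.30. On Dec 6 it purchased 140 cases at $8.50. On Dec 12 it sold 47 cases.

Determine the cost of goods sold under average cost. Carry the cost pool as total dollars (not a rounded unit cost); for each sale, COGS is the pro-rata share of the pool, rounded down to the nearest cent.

After Dec 1: 169 on hand, pool $1,047.80 (≈ $6.2000 each)
After Dec 3: 302 on hand, pool $2,151.70 (≈ $7.1248 each)
After Dec 6: 442 on hand, pool $3,341.70 (≈ $7.5604 each)
Dec 12, sell 47: 47/442 × $3,341.70 → $355.33
Ending inventory (cost pool remaining) = $2,986.37

COGS = $355.33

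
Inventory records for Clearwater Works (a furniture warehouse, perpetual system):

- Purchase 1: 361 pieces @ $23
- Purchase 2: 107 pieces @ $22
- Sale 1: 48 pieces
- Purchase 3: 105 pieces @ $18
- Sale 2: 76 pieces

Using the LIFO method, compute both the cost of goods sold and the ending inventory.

COGS = $2,424; ending inventory = $10,123

Sale 1 (48) [LIFO — newest first]: 48 @ $22 = $1,056
Sale 2 (76) [LIFO — newest first]: 76 @ $18 = $1,368
Total COGS = $1,056 + $1,368 = $2,424
Ending inventory: 361 @ $23 + 59 @ $22 + 29 @ $18 = $10,123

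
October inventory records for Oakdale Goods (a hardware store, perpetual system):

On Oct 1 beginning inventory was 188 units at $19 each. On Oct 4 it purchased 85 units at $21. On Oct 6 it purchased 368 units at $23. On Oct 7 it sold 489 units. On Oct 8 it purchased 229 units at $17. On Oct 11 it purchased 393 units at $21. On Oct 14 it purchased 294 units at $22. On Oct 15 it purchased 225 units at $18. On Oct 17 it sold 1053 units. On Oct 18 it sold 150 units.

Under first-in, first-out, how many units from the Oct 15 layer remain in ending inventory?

90

Oct 7, 489 sold [FIFO — oldest first]: 188 @ $19 + 85 @ $21 + 216 @ $23 = $10,325
Oct 17, 1053 sold [FIFO — oldest first]: 152 @ $23 + 229 @ $17 + 393 @ $21 + 279 @ $22 = $21,780
Oct 18, 150 sold [FIFO — oldest first]: 15 @ $22 + 135 @ $18 = $2,760
Total COGS = $10,325 + $21,780 + $2,760 = $34,865
Ending inventory: 90 @ $18 = $1,620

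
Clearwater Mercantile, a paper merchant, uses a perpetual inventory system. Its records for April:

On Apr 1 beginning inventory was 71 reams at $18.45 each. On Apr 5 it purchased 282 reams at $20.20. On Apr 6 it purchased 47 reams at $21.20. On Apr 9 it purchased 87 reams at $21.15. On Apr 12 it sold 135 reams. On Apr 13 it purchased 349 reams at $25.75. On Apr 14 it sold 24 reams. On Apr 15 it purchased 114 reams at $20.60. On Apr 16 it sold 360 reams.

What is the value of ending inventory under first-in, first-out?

Apr 12, 135 sold [FIFO — oldest first]: 71 @ $18.45 + 64 @ $20.20 = $2,602.75
Apr 14, 24 sold [FIFO — oldest first]: 24 @ $20.20 = $484.80
Apr 16, 360 sold [FIFO — oldest first]: 194 @ $20.20 + 47 @ $21.20 + 87 @ $21.15 + 32 @ $25.75 = $7,579.25
Total COGS = $2,602.75 + $484.80 + $7,579.25 = $10,666.80
Ending inventory: 317 @ $25.75 + 114 @ $20.60 = $10,511.15
Check: goods available $21,177.95 = COGS $10,666.80 + ending $10,511.15

Ending inventory = $10,511.15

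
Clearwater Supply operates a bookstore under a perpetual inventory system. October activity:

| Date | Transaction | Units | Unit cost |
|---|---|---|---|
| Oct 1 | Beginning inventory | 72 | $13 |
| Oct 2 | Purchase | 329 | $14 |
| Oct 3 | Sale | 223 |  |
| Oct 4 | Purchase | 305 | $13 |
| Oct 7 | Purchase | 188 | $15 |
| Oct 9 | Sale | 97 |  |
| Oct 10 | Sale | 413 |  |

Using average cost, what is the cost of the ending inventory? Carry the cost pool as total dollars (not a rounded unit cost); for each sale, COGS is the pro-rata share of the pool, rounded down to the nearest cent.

After Oct 1: 72 on hand, pool $936.00 (≈ $13.0000 each)
After Oct 2: 401 on hand, pool $5,542.00 (≈ $13.8204 each)
Oct 3, sell 223: 223/401 × $5,542.00 → $3,081.96
After Oct 4: 483 on hand, pool $6,425.04 (≈ $13.3024 each)
After Oct 7: 671 on hand, pool $9,245.04 (≈ $13.7780 each)
Oct 9, sell 97: 97/671 × $9,245.04 → $1,336.46
Oct 10, sell 413: 413/574 × $7,908.58 → $5,690.31
Total COGS = $3,081.96 + $1,336.46 + $5,690.31 = $10,108.73
Ending inventory (cost pool remaining) = $2,218.27
Check: goods available $12,327.00 = COGS $10,108.73 + ending $2,218.27

Ending inventory = $2,218.27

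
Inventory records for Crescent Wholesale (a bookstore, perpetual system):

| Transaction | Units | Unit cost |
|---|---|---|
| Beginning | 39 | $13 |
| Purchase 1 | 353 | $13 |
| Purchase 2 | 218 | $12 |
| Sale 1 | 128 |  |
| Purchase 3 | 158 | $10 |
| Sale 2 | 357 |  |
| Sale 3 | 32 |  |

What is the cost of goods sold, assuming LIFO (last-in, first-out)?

Sale 1 (128) [LIFO — newest first]: 128 @ $12 = $1,536
Sale 2 (357) [LIFO — newest first]: 158 @ $10 + 90 @ $12 + 109 @ $13 = $4,077
Sale 3 (32) [LIFO — newest first]: 32 @ $13 = $416
Total COGS = $1,536 + $4,077 + $416 = $6,029
Ending inventory: 39 @ $13 + 212 @ $13 = $3,263

COGS = $6,029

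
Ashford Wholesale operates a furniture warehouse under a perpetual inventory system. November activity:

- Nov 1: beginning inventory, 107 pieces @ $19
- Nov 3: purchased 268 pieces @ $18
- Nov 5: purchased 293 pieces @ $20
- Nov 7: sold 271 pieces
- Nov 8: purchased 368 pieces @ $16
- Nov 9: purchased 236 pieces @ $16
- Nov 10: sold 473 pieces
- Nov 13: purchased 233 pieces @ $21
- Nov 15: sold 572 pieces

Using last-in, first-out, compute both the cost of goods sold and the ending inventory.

Nov 7, 271 sold [LIFO — newest first]: 271 @ $20 = $5,420
Nov 10, 473 sold [LIFO — newest first]: 236 @ $16 + 237 @ $16 = $7,568
Nov 15, 572 sold [LIFO — newest first]: 233 @ $21 + 131 @ $16 + 22 @ $20 + 186 @ $18 = $10,777
Total COGS = $5,420 + $7,568 + $10,777 = $23,765
Ending inventory: 107 @ $19 + 82 @ $18 = $3,509

COGS = $23,765; ending inventory = $3,509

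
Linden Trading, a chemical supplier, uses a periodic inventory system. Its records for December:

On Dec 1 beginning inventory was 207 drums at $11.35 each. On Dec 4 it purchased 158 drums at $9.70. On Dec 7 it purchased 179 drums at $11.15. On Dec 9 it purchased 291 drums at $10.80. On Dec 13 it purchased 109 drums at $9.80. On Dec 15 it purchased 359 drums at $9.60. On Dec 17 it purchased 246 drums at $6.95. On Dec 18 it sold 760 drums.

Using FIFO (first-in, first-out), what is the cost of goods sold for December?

COGS = $8,210.70

Dec 18, 760 sold [FIFO — oldest first]: 207 @ $11.35 + 158 @ $9.70 + 179 @ $11.15 + 216 @ $10.80 = $8,210.70
Ending inventory: 75 @ $10.80 + 109 @ $9.80 + 359 @ $9.60 + 246 @ $6.95 = $7,034.30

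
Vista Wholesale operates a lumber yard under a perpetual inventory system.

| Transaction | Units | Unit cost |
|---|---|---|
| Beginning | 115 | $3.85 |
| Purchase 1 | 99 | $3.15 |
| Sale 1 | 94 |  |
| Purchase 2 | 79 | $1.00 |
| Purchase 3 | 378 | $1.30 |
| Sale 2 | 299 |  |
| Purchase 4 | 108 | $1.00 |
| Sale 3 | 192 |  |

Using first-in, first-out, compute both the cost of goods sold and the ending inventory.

Sale 1 (94) [FIFO — oldest first]: 94 @ $3.85 = $361.90
Sale 2 (299) [FIFO — oldest first]: 21 @ $3.85 + 99 @ $3.15 + 79 @ $1.00 + 100 @ $1.30 = $601.70
Sale 3 (192) [FIFO — oldest first]: 192 @ $1.30 = $249.60
Total COGS = $361.90 + $601.70 + $249.60 = $1,213.20
Ending inventory: 86 @ $1.30 + 108 @ $1.00 = $219.80
Check: goods available $1,433.00 = COGS $1,213.20 + ending $219.80

COGS = $1,213.20; ending inventory = $219.80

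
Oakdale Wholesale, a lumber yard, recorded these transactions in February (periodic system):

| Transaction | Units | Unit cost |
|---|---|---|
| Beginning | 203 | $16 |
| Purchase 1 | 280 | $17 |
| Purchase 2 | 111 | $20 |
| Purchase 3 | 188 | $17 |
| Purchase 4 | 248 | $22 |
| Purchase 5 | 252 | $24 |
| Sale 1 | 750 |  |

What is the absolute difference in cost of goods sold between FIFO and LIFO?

$3,060

FIFO COGS: 203 @ $16 + 280 @ $17 + 111 @ $20 + 156 @ $17 = $12,880
LIFO COGS: 252 @ $24 + 248 @ $22 + 188 @ $17 + 62 @ $20 = $15,940
Difference = |$12,880 − $15,940| = $3,060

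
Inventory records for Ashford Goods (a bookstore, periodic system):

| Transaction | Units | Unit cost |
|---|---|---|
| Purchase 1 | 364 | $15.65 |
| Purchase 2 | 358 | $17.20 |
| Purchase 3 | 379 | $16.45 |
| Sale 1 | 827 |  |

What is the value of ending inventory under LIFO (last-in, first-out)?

Sale 1 (827) [LIFO — newest first]: 379 @ $16.45 + 358 @ $17.20 + 90 @ $15.65 = $13,800.65
Ending inventory: 274 @ $15.65 = $4,288.10

Ending inventory = $4,288.10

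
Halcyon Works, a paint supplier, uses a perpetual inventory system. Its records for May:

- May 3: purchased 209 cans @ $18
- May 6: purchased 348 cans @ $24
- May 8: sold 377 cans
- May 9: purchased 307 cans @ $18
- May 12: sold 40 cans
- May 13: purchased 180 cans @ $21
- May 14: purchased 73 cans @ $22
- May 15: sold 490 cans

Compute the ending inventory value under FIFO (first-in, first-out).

Ending inventory = $4,483

May 8, 377 sold [FIFO — oldest first]: 209 @ $18 + 168 @ $24 = $7,794
May 12, 40 sold [FIFO — oldest first]: 40 @ $24 = $960
May 15, 490 sold [FIFO — oldest first]: 140 @ $24 + 307 @ $18 + 43 @ $21 = $9,789
Total COGS = $7,794 + $960 + $9,789 = $18,543
Ending inventory: 137 @ $21 + 73 @ $22 = $4,483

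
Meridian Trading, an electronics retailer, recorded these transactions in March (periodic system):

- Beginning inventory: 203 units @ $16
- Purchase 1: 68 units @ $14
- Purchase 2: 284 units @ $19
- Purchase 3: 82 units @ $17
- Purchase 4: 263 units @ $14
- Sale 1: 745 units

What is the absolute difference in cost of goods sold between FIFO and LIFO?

FIFO COGS: 203 @ $16 + 68 @ $14 + 284 @ $19 + 82 @ $17 + 108 @ $14 = $12,502
LIFO COGS: 263 @ $14 + 82 @ $17 + 284 @ $19 + 68 @ $14 + 48 @ $16 = $12,192
Difference = |$12,502 − $12,192| = $310

$310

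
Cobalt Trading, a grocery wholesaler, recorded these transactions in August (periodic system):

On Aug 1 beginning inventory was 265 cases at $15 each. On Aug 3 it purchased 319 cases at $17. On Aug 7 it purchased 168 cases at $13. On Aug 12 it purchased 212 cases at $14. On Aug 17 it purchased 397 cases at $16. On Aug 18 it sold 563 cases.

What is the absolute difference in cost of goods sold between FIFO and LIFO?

$365

FIFO COGS: 265 @ $15 + 298 @ $17 = $9,041
LIFO COGS: 397 @ $16 + 166 @ $14 = $8,676
Difference = |$9,041 − $8,676| = $365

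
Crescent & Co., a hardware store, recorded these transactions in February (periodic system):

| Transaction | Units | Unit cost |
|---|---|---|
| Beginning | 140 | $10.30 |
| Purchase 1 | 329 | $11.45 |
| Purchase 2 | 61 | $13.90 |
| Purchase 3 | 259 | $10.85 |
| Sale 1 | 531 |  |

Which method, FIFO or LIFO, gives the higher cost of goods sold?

FIFO COGS: 140 @ $10.30 + 329 @ $11.45 + 61 @ $13.90 + 1 @ $10.85 = $6,067.80
LIFO COGS: 259 @ $10.85 + 61 @ $13.90 + 211 @ $11.45 = $6,074.00

LIFO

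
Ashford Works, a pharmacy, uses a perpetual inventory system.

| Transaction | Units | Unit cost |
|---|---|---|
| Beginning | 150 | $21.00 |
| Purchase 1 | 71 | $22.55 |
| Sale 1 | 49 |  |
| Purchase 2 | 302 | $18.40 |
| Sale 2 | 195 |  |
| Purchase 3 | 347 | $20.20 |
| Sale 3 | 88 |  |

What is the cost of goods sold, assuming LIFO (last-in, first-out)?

COGS = $6,470.55

Sale 1 (49) [LIFO — newest first]: 49 @ $22.55 = $1,104.95
Sale 2 (195) [LIFO — newest first]: 195 @ $18.40 = $3,588.00
Sale 3 (88) [LIFO — newest first]: 88 @ $20.20 = $1,777.60
Total COGS = $1,104.95 + $3,588.00 + $1,777.60 = $6,470.55
Ending inventory: 150 @ $21.00 + 22 @ $22.55 + 107 @ $18.40 + 259 @ $20.20 = $10,846.70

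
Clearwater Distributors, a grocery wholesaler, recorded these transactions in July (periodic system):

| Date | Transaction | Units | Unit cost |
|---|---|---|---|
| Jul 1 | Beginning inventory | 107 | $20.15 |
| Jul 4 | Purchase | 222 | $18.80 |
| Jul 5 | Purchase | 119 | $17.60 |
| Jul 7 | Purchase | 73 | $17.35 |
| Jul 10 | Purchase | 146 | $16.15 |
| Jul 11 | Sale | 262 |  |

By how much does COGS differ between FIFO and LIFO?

$688.80

FIFO COGS: 107 @ $20.15 + 155 @ $18.80 = $5,070.05
LIFO COGS: 146 @ $16.15 + 73 @ $17.35 + 43 @ $17.60 = $4,381.25
Difference = |$5,070.05 − $4,381.25| = $688.80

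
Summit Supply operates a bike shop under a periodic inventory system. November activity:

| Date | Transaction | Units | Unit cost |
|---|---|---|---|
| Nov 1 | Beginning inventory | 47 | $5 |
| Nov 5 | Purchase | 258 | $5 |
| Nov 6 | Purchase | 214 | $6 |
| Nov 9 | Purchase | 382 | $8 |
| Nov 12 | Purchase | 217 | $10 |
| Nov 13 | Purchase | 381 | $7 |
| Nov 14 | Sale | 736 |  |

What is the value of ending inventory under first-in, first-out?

Ending inventory = $6,157

Nov 14, 736 sold [FIFO — oldest first]: 47 @ $5 + 258 @ $5 + 214 @ $6 + 217 @ $8 = $4,545
Ending inventory: 165 @ $8 + 217 @ $10 + 381 @ $7 = $6,157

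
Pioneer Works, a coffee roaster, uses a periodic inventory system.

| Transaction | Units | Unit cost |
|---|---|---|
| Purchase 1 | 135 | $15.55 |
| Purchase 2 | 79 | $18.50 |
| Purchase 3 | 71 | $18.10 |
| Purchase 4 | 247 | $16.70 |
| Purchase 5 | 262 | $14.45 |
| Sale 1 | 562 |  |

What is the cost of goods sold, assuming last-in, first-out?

Sale 1 (562) [LIFO — newest first]: 262 @ $14.45 + 247 @ $16.70 + 53 @ $18.10 = $8,870.10
Ending inventory: 135 @ $15.55 + 79 @ $18.50 + 18 @ $18.10 = $3,886.55
Check: goods available $12,756.65 = COGS $8,870.10 + ending $3,886.55

COGS = $8,870.10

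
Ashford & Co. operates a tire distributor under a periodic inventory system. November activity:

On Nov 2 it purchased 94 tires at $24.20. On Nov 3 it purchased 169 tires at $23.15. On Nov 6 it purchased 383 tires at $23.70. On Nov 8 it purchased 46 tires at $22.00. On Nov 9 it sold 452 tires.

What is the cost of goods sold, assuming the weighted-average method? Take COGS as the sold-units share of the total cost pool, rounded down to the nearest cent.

Nov 9, sell 452: 452/692 × $16,276.25 → $10,631.30
Ending inventory (cost pool remaining) = $5,644.95

COGS = $10,631.30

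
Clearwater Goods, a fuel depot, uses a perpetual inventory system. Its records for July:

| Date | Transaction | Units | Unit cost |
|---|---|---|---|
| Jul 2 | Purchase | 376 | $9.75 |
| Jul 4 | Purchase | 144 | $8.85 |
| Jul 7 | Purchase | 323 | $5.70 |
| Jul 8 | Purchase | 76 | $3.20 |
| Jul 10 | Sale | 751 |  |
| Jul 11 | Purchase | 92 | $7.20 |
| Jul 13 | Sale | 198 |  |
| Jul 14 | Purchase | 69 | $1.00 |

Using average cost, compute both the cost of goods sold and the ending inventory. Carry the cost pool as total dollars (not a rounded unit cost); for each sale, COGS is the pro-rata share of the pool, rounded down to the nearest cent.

COGS = $7,222.91; ending inventory = $533.19

After Jul 2: 376 on hand, pool $3,666.00 (≈ $9.7500 each)
After Jul 4: 520 on hand, pool $4,940.40 (≈ $9.5008 each)
After Jul 7: 843 on hand, pool $6,781.50 (≈ $8.0445 each)
After Jul 8: 919 on hand, pool $7,024.70 (≈ $7.6439 each)
Jul 10, sell 751: 751/919 × $7,024.70 → $5,740.53
After Jul 11: 260 on hand, pool $1,946.57 (≈ $7.4868 each)
Jul 13, sell 198: 198/260 × $1,946.57 → $1,482.38
After Jul 14: 131 on hand, pool $533.19 (≈ $4.0702 each)
Total COGS = $5,740.53 + $1,482.38 = $7,222.91
Ending inventory (cost pool remaining) = $533.19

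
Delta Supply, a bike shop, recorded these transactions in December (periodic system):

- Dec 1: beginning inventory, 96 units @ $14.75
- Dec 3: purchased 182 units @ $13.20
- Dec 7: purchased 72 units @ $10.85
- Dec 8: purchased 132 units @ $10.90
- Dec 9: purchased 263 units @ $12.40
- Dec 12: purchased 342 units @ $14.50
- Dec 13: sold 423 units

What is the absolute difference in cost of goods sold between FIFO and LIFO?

FIFO COGS: 96 @ $14.75 + 182 @ $13.20 + 72 @ $10.85 + 73 @ $10.90 = $5,395.30
LIFO COGS: 342 @ $14.50 + 81 @ $12.40 = $5,963.40
Difference = |$5,395.30 − $5,963.40| = $568.10

$568.10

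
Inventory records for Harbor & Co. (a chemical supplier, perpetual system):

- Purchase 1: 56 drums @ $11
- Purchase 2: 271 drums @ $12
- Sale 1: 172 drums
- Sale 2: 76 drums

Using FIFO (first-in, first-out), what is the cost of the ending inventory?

Ending inventory = $948

Sale 1 (172) [FIFO — oldest first]: 56 @ $11 + 116 @ $12 = $2,008
Sale 2 (76) [FIFO — oldest first]: 76 @ $12 = $912
Total COGS = $2,008 + $912 = $2,920
Ending inventory: 79 @ $12 = $948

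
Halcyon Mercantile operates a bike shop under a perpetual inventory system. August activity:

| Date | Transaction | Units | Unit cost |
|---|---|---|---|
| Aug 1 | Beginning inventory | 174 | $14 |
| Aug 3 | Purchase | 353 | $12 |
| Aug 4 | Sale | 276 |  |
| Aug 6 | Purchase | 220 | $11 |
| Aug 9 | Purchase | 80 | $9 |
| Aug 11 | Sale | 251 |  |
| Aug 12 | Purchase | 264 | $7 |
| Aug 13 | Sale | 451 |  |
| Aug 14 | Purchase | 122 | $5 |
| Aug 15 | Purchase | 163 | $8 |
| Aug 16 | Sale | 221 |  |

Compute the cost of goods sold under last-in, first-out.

COGS = $11,672

Aug 4, 276 sold [LIFO — newest first]: 276 @ $12 = $3,312
Aug 11, 251 sold [LIFO — newest first]: 80 @ $9 + 171 @ $11 = $2,601
Aug 13, 451 sold [LIFO — newest first]: 264 @ $7 + 49 @ $11 + 77 @ $12 + 61 @ $14 = $4,165
Aug 16, 221 sold [LIFO — newest first]: 163 @ $8 + 58 @ $5 = $1,594
Total COGS = $3,312 + $2,601 + $4,165 + $1,594 = $11,672
Ending inventory: 113 @ $14 + 64 @ $5 = $1,902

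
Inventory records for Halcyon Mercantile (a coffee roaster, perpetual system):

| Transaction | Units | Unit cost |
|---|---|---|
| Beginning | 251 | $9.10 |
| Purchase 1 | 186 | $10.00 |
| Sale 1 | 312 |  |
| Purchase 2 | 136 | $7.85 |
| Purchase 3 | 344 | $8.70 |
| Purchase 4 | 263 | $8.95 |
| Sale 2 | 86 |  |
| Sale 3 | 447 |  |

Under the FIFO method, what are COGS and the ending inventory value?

COGS = $7,578.10; ending inventory = $2,980.25

Sale 1 (312) [FIFO — oldest first]: 251 @ $9.10 + 61 @ $10.00 = $2,894.10
Sale 2 (86) [FIFO — oldest first]: 86 @ $10.00 = $860.00
Sale 3 (447) [FIFO — oldest first]: 39 @ $10.00 + 136 @ $7.85 + 272 @ $8.70 = $3,824.00
Total COGS = $2,894.10 + $860.00 + $3,824.00 = $7,578.10
Ending inventory: 72 @ $8.70 + 263 @ $8.95 = $2,980.25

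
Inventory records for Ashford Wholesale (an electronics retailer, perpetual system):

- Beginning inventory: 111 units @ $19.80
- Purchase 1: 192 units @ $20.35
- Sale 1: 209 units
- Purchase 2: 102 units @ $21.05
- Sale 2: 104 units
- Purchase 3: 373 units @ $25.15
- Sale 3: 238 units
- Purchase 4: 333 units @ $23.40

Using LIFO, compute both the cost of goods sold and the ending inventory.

Sale 1 (209) [LIFO — newest first]: 192 @ $20.35 + 17 @ $19.80 = $4,243.80
Sale 2 (104) [LIFO — newest first]: 102 @ $21.05 + 2 @ $19.80 = $2,186.70
Sale 3 (238) [LIFO — newest first]: 238 @ $25.15 = $5,985.70
Total COGS = $4,243.80 + $2,186.70 + $5,985.70 = $12,416.20
Ending inventory: 92 @ $19.80 + 135 @ $25.15 + 333 @ $23.40 = $13,009.05
Check: goods available $25,425.25 = COGS $12,416.20 + ending $13,009.05

COGS = $12,416.20; ending inventory = $13,009.05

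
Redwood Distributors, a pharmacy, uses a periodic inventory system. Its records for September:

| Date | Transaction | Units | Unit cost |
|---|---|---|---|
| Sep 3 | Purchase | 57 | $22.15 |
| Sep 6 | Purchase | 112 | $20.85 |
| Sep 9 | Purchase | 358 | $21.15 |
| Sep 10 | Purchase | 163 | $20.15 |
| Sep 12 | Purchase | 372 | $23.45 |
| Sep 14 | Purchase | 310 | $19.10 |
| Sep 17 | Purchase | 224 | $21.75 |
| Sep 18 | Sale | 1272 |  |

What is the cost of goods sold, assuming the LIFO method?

COGS = $27,094.30

Sep 18, 1272 sold [LIFO — newest first]: 224 @ $21.75 + 310 @ $19.10 + 372 @ $23.45 + 163 @ $20.15 + 203 @ $21.15 = $27,094.30
Ending inventory: 57 @ $22.15 + 112 @ $20.85 + 155 @ $21.15 = $6,876.00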